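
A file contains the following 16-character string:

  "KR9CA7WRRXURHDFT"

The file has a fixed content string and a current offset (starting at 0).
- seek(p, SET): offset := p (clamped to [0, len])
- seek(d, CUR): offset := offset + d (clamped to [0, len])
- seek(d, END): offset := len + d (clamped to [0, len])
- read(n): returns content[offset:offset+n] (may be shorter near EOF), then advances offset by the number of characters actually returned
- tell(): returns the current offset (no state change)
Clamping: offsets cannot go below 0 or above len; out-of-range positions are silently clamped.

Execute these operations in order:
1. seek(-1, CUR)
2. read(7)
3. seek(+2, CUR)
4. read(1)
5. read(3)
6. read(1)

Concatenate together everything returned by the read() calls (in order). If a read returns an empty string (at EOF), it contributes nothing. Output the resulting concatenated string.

After 1 (seek(-1, CUR)): offset=0
After 2 (read(7)): returned 'KR9CA7W', offset=7
After 3 (seek(+2, CUR)): offset=9
After 4 (read(1)): returned 'X', offset=10
After 5 (read(3)): returned 'URH', offset=13
After 6 (read(1)): returned 'D', offset=14

Answer: KR9CA7WXURHD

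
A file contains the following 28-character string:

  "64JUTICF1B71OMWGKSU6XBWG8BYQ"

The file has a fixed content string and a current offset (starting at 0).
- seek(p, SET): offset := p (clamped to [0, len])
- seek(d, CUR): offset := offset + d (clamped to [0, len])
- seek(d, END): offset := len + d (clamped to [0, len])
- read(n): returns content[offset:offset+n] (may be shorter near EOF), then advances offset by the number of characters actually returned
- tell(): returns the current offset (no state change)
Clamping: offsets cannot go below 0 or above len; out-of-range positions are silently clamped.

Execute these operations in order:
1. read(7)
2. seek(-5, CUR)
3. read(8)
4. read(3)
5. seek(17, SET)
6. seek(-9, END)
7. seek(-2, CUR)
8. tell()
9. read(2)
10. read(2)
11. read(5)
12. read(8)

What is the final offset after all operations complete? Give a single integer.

Answer: 28

Derivation:
After 1 (read(7)): returned '64JUTIC', offset=7
After 2 (seek(-5, CUR)): offset=2
After 3 (read(8)): returned 'JUTICF1B', offset=10
After 4 (read(3)): returned '71O', offset=13
After 5 (seek(17, SET)): offset=17
After 6 (seek(-9, END)): offset=19
After 7 (seek(-2, CUR)): offset=17
After 8 (tell()): offset=17
After 9 (read(2)): returned 'SU', offset=19
After 10 (read(2)): returned '6X', offset=21
After 11 (read(5)): returned 'BWG8B', offset=26
After 12 (read(8)): returned 'YQ', offset=28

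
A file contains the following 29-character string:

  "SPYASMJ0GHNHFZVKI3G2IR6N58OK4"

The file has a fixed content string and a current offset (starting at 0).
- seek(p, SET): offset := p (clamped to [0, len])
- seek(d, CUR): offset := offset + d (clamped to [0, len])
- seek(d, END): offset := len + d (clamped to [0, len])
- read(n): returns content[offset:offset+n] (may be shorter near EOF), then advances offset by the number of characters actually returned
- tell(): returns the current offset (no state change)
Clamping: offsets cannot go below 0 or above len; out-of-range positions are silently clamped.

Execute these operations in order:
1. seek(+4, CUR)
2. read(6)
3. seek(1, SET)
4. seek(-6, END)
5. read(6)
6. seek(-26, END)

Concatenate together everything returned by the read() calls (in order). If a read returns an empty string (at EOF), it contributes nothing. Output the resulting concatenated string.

Answer: SMJ0GHN58OK4

Derivation:
After 1 (seek(+4, CUR)): offset=4
After 2 (read(6)): returned 'SMJ0GH', offset=10
After 3 (seek(1, SET)): offset=1
After 4 (seek(-6, END)): offset=23
After 5 (read(6)): returned 'N58OK4', offset=29
After 6 (seek(-26, END)): offset=3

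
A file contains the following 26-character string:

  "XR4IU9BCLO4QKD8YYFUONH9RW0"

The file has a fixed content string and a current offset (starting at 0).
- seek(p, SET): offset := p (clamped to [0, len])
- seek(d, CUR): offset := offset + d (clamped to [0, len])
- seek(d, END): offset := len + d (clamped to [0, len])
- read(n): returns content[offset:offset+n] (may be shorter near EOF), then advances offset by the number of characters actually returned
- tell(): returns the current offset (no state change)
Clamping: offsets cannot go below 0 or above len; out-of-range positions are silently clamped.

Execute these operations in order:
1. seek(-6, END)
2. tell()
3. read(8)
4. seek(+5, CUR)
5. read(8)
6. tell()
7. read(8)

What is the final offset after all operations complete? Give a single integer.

Answer: 26

Derivation:
After 1 (seek(-6, END)): offset=20
After 2 (tell()): offset=20
After 3 (read(8)): returned 'NH9RW0', offset=26
After 4 (seek(+5, CUR)): offset=26
After 5 (read(8)): returned '', offset=26
After 6 (tell()): offset=26
After 7 (read(8)): returned '', offset=26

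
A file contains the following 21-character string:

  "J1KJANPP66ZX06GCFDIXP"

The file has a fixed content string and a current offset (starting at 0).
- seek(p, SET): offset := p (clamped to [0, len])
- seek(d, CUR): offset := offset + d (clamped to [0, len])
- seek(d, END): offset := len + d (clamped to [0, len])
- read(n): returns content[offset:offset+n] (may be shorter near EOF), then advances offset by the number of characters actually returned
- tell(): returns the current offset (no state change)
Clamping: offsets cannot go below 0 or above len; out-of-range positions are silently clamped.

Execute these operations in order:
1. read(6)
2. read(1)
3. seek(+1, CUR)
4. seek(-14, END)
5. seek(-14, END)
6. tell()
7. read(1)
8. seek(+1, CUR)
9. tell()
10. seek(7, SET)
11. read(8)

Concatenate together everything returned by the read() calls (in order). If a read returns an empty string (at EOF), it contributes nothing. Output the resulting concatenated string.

Answer: J1KJANPPP66ZX06G

Derivation:
After 1 (read(6)): returned 'J1KJAN', offset=6
After 2 (read(1)): returned 'P', offset=7
After 3 (seek(+1, CUR)): offset=8
After 4 (seek(-14, END)): offset=7
After 5 (seek(-14, END)): offset=7
After 6 (tell()): offset=7
After 7 (read(1)): returned 'P', offset=8
After 8 (seek(+1, CUR)): offset=9
After 9 (tell()): offset=9
After 10 (seek(7, SET)): offset=7
After 11 (read(8)): returned 'P66ZX06G', offset=15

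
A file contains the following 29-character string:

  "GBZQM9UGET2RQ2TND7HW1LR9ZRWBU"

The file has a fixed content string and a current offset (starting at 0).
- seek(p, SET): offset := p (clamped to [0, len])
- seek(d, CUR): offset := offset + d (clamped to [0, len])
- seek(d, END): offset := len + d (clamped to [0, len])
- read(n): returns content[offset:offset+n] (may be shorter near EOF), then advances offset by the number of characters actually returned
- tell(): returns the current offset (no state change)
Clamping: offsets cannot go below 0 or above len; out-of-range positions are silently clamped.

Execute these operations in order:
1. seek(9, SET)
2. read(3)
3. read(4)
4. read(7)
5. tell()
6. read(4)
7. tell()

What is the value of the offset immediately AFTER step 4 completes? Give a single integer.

Answer: 23

Derivation:
After 1 (seek(9, SET)): offset=9
After 2 (read(3)): returned 'T2R', offset=12
After 3 (read(4)): returned 'Q2TN', offset=16
After 4 (read(7)): returned 'D7HW1LR', offset=23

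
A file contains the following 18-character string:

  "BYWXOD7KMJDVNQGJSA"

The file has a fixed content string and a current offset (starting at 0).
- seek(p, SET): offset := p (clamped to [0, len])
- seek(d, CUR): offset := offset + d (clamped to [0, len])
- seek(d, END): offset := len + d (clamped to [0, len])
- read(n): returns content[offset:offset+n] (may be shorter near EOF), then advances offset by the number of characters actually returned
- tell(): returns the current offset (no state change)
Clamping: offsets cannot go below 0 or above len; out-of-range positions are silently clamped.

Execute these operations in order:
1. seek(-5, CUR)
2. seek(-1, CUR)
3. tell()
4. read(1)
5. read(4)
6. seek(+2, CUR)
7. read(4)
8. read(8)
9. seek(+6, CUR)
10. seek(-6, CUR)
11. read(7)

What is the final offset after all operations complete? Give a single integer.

After 1 (seek(-5, CUR)): offset=0
After 2 (seek(-1, CUR)): offset=0
After 3 (tell()): offset=0
After 4 (read(1)): returned 'B', offset=1
After 5 (read(4)): returned 'YWXO', offset=5
After 6 (seek(+2, CUR)): offset=7
After 7 (read(4)): returned 'KMJD', offset=11
After 8 (read(8)): returned 'VNQGJSA', offset=18
After 9 (seek(+6, CUR)): offset=18
After 10 (seek(-6, CUR)): offset=12
After 11 (read(7)): returned 'NQGJSA', offset=18

Answer: 18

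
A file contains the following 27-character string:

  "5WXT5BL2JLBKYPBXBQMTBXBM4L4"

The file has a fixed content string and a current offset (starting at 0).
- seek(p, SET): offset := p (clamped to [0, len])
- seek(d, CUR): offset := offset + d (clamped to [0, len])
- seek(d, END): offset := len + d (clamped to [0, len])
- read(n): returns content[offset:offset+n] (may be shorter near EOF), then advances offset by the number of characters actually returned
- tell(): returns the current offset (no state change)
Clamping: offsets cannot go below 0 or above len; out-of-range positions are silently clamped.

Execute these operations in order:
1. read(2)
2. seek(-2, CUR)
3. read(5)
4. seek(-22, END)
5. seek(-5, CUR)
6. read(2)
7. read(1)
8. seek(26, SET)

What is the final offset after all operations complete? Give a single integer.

Answer: 26

Derivation:
After 1 (read(2)): returned '5W', offset=2
After 2 (seek(-2, CUR)): offset=0
After 3 (read(5)): returned '5WXT5', offset=5
After 4 (seek(-22, END)): offset=5
After 5 (seek(-5, CUR)): offset=0
After 6 (read(2)): returned '5W', offset=2
After 7 (read(1)): returned 'X', offset=3
After 8 (seek(26, SET)): offset=26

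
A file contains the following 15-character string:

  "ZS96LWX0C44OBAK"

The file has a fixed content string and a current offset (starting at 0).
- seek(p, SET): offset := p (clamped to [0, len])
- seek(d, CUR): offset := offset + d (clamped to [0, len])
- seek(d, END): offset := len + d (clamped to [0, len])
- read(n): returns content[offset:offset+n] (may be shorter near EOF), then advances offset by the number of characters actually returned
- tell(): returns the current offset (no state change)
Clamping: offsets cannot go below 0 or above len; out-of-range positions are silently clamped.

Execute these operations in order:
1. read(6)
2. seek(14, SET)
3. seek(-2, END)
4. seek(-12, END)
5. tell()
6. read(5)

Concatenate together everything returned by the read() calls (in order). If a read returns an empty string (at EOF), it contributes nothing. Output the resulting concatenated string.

After 1 (read(6)): returned 'ZS96LW', offset=6
After 2 (seek(14, SET)): offset=14
After 3 (seek(-2, END)): offset=13
After 4 (seek(-12, END)): offset=3
After 5 (tell()): offset=3
After 6 (read(5)): returned '6LWX0', offset=8

Answer: ZS96LW6LWX0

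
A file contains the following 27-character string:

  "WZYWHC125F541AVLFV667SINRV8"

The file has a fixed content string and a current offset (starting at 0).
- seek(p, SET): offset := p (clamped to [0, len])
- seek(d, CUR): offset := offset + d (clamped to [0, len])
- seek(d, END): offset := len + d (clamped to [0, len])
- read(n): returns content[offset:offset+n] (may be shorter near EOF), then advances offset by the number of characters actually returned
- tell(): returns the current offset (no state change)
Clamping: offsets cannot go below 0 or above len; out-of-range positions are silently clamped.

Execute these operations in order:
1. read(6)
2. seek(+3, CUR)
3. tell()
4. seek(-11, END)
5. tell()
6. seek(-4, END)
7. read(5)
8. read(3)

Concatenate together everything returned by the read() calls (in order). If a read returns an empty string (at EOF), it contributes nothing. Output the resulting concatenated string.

Answer: WZYWHCNRV8

Derivation:
After 1 (read(6)): returned 'WZYWHC', offset=6
After 2 (seek(+3, CUR)): offset=9
After 3 (tell()): offset=9
After 4 (seek(-11, END)): offset=16
After 5 (tell()): offset=16
After 6 (seek(-4, END)): offset=23
After 7 (read(5)): returned 'NRV8', offset=27
After 8 (read(3)): returned '', offset=27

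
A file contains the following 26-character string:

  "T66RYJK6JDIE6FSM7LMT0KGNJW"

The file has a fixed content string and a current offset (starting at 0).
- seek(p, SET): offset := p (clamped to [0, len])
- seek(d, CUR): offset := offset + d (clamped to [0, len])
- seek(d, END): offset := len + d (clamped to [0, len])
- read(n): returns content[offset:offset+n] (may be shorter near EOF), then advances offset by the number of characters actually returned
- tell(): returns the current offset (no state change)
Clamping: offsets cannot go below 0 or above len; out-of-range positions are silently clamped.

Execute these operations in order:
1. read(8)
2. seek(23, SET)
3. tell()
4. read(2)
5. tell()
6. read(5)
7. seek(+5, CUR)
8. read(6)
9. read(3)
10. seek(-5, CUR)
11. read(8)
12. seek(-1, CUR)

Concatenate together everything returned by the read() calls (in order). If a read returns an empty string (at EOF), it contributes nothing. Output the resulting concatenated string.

Answer: T66RYJK6NJWKGNJW

Derivation:
After 1 (read(8)): returned 'T66RYJK6', offset=8
After 2 (seek(23, SET)): offset=23
After 3 (tell()): offset=23
After 4 (read(2)): returned 'NJ', offset=25
After 5 (tell()): offset=25
After 6 (read(5)): returned 'W', offset=26
After 7 (seek(+5, CUR)): offset=26
After 8 (read(6)): returned '', offset=26
After 9 (read(3)): returned '', offset=26
After 10 (seek(-5, CUR)): offset=21
After 11 (read(8)): returned 'KGNJW', offset=26
After 12 (seek(-1, CUR)): offset=25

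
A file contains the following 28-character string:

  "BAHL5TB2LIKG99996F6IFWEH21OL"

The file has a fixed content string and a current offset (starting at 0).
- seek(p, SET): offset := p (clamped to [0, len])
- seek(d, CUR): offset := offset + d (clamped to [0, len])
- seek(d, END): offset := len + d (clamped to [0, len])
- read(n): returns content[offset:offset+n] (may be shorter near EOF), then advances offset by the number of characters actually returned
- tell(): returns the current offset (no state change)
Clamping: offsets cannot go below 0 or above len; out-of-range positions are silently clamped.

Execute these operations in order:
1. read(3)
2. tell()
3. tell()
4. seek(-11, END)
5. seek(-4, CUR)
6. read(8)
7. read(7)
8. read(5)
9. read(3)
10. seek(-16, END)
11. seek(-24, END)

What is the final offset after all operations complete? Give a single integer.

Answer: 4

Derivation:
After 1 (read(3)): returned 'BAH', offset=3
After 2 (tell()): offset=3
After 3 (tell()): offset=3
After 4 (seek(-11, END)): offset=17
After 5 (seek(-4, CUR)): offset=13
After 6 (read(8)): returned '9996F6IF', offset=21
After 7 (read(7)): returned 'WEH21OL', offset=28
After 8 (read(5)): returned '', offset=28
After 9 (read(3)): returned '', offset=28
After 10 (seek(-16, END)): offset=12
After 11 (seek(-24, END)): offset=4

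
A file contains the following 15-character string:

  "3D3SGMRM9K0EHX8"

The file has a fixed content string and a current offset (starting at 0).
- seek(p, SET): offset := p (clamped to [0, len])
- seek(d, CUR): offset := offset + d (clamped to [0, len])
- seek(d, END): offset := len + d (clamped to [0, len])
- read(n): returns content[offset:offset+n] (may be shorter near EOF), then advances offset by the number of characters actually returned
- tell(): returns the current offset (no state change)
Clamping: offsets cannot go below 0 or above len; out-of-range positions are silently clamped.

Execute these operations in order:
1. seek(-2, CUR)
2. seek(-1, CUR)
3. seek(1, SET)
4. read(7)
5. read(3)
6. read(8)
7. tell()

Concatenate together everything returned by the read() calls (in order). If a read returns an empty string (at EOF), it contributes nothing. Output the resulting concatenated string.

After 1 (seek(-2, CUR)): offset=0
After 2 (seek(-1, CUR)): offset=0
After 3 (seek(1, SET)): offset=1
After 4 (read(7)): returned 'D3SGMRM', offset=8
After 5 (read(3)): returned '9K0', offset=11
After 6 (read(8)): returned 'EHX8', offset=15
After 7 (tell()): offset=15

Answer: D3SGMRM9K0EHX8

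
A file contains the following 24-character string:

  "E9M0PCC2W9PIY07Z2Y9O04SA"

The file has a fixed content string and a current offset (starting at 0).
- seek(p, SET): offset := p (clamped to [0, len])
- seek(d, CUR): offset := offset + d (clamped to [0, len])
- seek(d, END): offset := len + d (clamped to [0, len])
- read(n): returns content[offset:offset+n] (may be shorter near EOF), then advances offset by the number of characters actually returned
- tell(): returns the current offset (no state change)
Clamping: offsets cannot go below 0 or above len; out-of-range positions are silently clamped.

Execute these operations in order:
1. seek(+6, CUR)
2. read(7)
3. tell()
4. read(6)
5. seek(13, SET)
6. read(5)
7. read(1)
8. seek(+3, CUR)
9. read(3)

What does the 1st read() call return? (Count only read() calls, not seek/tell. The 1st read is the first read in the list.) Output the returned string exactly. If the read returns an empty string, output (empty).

Answer: C2W9PIY

Derivation:
After 1 (seek(+6, CUR)): offset=6
After 2 (read(7)): returned 'C2W9PIY', offset=13
After 3 (tell()): offset=13
After 4 (read(6)): returned '07Z2Y9', offset=19
After 5 (seek(13, SET)): offset=13
After 6 (read(5)): returned '07Z2Y', offset=18
After 7 (read(1)): returned '9', offset=19
After 8 (seek(+3, CUR)): offset=22
After 9 (read(3)): returned 'SA', offset=24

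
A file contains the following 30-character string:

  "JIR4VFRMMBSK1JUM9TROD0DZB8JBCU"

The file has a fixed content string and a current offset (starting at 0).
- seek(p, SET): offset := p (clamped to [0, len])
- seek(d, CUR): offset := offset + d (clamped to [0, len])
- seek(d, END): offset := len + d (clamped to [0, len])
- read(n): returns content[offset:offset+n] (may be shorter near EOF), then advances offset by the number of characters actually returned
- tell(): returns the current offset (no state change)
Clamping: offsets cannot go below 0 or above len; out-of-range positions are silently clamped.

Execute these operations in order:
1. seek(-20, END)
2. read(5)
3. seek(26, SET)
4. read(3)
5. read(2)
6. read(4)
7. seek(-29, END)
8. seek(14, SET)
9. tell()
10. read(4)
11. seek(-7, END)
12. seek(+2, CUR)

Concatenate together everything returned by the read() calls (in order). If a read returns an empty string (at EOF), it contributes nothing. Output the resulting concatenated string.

After 1 (seek(-20, END)): offset=10
After 2 (read(5)): returned 'SK1JU', offset=15
After 3 (seek(26, SET)): offset=26
After 4 (read(3)): returned 'JBC', offset=29
After 5 (read(2)): returned 'U', offset=30
After 6 (read(4)): returned '', offset=30
After 7 (seek(-29, END)): offset=1
After 8 (seek(14, SET)): offset=14
After 9 (tell()): offset=14
After 10 (read(4)): returned 'UM9T', offset=18
After 11 (seek(-7, END)): offset=23
After 12 (seek(+2, CUR)): offset=25

Answer: SK1JUJBCUUM9T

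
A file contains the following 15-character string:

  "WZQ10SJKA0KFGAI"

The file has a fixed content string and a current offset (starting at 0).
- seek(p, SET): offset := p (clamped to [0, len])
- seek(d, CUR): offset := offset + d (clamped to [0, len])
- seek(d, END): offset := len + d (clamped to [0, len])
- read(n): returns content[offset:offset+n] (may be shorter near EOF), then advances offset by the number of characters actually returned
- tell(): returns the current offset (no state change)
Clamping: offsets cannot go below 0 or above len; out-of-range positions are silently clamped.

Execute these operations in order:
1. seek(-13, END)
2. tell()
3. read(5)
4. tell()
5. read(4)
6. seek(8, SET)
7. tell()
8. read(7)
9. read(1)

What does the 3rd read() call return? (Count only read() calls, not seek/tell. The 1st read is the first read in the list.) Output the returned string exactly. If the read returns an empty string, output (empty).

After 1 (seek(-13, END)): offset=2
After 2 (tell()): offset=2
After 3 (read(5)): returned 'Q10SJ', offset=7
After 4 (tell()): offset=7
After 5 (read(4)): returned 'KA0K', offset=11
After 6 (seek(8, SET)): offset=8
After 7 (tell()): offset=8
After 8 (read(7)): returned 'A0KFGAI', offset=15
After 9 (read(1)): returned '', offset=15

Answer: A0KFGAI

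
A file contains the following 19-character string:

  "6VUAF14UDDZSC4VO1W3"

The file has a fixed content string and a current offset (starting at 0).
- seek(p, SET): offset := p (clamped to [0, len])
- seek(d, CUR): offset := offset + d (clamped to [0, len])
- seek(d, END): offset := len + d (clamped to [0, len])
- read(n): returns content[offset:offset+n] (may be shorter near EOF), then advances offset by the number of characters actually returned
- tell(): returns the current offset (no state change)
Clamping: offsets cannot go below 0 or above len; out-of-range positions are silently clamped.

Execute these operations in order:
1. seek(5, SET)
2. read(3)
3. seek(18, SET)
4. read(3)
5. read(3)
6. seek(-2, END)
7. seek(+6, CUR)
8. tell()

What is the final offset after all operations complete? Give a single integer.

After 1 (seek(5, SET)): offset=5
After 2 (read(3)): returned '14U', offset=8
After 3 (seek(18, SET)): offset=18
After 4 (read(3)): returned '3', offset=19
After 5 (read(3)): returned '', offset=19
After 6 (seek(-2, END)): offset=17
After 7 (seek(+6, CUR)): offset=19
After 8 (tell()): offset=19

Answer: 19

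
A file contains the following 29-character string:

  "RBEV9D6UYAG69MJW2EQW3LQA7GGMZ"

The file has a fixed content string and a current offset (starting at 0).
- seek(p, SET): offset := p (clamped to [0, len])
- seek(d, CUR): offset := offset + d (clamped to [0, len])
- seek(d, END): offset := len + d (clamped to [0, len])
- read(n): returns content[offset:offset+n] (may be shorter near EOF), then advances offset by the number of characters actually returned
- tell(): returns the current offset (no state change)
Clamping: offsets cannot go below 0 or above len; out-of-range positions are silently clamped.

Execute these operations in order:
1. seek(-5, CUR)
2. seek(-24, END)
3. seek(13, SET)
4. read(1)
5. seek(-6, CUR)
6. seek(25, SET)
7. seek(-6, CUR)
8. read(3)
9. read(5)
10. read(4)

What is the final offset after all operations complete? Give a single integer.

After 1 (seek(-5, CUR)): offset=0
After 2 (seek(-24, END)): offset=5
After 3 (seek(13, SET)): offset=13
After 4 (read(1)): returned 'M', offset=14
After 5 (seek(-6, CUR)): offset=8
After 6 (seek(25, SET)): offset=25
After 7 (seek(-6, CUR)): offset=19
After 8 (read(3)): returned 'W3L', offset=22
After 9 (read(5)): returned 'QA7GG', offset=27
After 10 (read(4)): returned 'MZ', offset=29

Answer: 29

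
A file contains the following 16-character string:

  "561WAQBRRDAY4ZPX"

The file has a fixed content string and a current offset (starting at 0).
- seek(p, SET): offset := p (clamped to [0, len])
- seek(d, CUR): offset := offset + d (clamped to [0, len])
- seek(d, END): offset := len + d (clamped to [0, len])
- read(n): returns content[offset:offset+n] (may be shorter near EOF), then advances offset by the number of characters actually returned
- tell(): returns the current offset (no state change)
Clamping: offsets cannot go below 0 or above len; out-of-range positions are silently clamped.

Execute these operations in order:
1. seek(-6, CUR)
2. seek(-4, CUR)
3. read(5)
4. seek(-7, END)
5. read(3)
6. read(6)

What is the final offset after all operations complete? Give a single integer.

After 1 (seek(-6, CUR)): offset=0
After 2 (seek(-4, CUR)): offset=0
After 3 (read(5)): returned '561WA', offset=5
After 4 (seek(-7, END)): offset=9
After 5 (read(3)): returned 'DAY', offset=12
After 6 (read(6)): returned '4ZPX', offset=16

Answer: 16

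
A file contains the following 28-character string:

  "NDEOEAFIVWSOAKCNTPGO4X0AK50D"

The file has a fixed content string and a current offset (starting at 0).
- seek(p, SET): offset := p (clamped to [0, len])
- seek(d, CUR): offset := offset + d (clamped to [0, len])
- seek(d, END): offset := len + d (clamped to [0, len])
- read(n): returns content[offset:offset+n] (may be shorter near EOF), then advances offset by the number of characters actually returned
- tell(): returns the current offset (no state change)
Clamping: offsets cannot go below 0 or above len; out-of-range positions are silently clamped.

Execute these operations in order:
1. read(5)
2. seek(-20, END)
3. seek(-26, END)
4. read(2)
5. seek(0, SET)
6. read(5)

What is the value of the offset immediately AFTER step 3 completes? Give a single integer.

Answer: 2

Derivation:
After 1 (read(5)): returned 'NDEOE', offset=5
After 2 (seek(-20, END)): offset=8
After 3 (seek(-26, END)): offset=2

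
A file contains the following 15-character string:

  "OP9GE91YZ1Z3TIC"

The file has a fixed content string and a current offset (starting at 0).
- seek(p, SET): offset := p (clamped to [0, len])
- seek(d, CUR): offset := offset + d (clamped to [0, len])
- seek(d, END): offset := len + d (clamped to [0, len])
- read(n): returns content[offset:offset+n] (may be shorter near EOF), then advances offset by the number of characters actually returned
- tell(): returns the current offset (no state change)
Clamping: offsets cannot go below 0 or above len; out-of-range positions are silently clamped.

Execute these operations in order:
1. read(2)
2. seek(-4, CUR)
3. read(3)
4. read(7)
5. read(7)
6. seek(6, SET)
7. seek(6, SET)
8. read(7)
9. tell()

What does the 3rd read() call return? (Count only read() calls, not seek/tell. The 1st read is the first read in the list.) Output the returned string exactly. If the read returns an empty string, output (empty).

Answer: GE91YZ1

Derivation:
After 1 (read(2)): returned 'OP', offset=2
After 2 (seek(-4, CUR)): offset=0
After 3 (read(3)): returned 'OP9', offset=3
After 4 (read(7)): returned 'GE91YZ1', offset=10
After 5 (read(7)): returned 'Z3TIC', offset=15
After 6 (seek(6, SET)): offset=6
After 7 (seek(6, SET)): offset=6
After 8 (read(7)): returned '1YZ1Z3T', offset=13
After 9 (tell()): offset=13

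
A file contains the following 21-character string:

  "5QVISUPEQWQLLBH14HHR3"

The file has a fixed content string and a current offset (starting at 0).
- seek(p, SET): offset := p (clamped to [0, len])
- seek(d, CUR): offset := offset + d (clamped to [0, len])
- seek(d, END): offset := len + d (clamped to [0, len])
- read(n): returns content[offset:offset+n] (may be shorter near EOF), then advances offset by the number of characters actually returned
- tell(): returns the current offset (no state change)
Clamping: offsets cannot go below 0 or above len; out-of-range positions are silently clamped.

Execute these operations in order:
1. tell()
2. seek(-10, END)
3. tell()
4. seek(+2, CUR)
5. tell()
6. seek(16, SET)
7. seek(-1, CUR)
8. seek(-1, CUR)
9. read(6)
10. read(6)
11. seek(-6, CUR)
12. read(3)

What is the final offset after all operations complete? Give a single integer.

Answer: 18

Derivation:
After 1 (tell()): offset=0
After 2 (seek(-10, END)): offset=11
After 3 (tell()): offset=11
After 4 (seek(+2, CUR)): offset=13
After 5 (tell()): offset=13
After 6 (seek(16, SET)): offset=16
After 7 (seek(-1, CUR)): offset=15
After 8 (seek(-1, CUR)): offset=14
After 9 (read(6)): returned 'H14HHR', offset=20
After 10 (read(6)): returned '3', offset=21
After 11 (seek(-6, CUR)): offset=15
After 12 (read(3)): returned '14H', offset=18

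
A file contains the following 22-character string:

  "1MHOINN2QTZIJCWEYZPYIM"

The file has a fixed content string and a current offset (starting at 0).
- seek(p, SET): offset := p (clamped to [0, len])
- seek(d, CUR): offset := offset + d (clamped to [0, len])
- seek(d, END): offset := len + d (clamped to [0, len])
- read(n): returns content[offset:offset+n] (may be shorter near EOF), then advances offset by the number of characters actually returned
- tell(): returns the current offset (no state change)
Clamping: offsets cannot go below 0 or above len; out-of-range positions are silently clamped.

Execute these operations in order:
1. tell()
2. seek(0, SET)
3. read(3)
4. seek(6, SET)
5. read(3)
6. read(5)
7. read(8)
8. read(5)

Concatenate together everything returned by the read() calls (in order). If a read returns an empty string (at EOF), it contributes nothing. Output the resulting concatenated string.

Answer: 1MHN2QTZIJCWEYZPYIM

Derivation:
After 1 (tell()): offset=0
After 2 (seek(0, SET)): offset=0
After 3 (read(3)): returned '1MH', offset=3
After 4 (seek(6, SET)): offset=6
After 5 (read(3)): returned 'N2Q', offset=9
After 6 (read(5)): returned 'TZIJC', offset=14
After 7 (read(8)): returned 'WEYZPYIM', offset=22
After 8 (read(5)): returned '', offset=22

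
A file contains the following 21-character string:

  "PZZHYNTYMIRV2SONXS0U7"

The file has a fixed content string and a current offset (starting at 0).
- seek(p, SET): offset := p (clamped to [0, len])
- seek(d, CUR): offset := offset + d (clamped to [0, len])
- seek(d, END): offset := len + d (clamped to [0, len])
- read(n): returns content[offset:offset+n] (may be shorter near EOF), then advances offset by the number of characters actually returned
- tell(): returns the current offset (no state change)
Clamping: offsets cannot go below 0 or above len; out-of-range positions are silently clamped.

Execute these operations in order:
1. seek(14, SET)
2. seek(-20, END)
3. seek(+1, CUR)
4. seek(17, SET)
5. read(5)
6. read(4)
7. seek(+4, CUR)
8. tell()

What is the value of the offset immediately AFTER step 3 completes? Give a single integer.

Answer: 2

Derivation:
After 1 (seek(14, SET)): offset=14
After 2 (seek(-20, END)): offset=1
After 3 (seek(+1, CUR)): offset=2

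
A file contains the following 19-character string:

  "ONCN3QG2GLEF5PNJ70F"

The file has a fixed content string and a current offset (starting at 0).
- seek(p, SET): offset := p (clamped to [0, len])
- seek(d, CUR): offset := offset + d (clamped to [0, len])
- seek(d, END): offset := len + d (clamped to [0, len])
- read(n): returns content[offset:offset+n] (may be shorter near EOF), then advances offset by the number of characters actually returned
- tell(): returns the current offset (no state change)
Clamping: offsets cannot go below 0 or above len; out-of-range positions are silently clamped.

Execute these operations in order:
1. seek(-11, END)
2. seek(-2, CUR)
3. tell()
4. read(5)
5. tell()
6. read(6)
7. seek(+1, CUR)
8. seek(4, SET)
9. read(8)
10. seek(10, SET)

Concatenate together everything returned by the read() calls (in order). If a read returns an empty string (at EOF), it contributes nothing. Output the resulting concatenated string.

Answer: G2GLEF5PNJ73QG2GLEF

Derivation:
After 1 (seek(-11, END)): offset=8
After 2 (seek(-2, CUR)): offset=6
After 3 (tell()): offset=6
After 4 (read(5)): returned 'G2GLE', offset=11
After 5 (tell()): offset=11
After 6 (read(6)): returned 'F5PNJ7', offset=17
After 7 (seek(+1, CUR)): offset=18
After 8 (seek(4, SET)): offset=4
After 9 (read(8)): returned '3QG2GLEF', offset=12
After 10 (seek(10, SET)): offset=10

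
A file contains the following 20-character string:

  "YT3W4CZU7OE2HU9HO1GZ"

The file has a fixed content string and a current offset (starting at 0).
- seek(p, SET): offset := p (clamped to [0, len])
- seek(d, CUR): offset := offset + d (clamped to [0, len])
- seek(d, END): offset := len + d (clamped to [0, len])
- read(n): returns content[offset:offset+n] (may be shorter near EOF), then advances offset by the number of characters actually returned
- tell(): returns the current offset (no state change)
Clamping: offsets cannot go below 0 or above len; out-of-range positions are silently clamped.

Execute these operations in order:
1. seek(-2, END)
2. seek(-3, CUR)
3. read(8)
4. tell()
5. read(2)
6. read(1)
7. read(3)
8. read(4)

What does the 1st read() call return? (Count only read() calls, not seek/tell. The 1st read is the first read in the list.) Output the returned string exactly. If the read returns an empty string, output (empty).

Answer: HO1GZ

Derivation:
After 1 (seek(-2, END)): offset=18
After 2 (seek(-3, CUR)): offset=15
After 3 (read(8)): returned 'HO1GZ', offset=20
After 4 (tell()): offset=20
After 5 (read(2)): returned '', offset=20
After 6 (read(1)): returned '', offset=20
After 7 (read(3)): returned '', offset=20
After 8 (read(4)): returned '', offset=20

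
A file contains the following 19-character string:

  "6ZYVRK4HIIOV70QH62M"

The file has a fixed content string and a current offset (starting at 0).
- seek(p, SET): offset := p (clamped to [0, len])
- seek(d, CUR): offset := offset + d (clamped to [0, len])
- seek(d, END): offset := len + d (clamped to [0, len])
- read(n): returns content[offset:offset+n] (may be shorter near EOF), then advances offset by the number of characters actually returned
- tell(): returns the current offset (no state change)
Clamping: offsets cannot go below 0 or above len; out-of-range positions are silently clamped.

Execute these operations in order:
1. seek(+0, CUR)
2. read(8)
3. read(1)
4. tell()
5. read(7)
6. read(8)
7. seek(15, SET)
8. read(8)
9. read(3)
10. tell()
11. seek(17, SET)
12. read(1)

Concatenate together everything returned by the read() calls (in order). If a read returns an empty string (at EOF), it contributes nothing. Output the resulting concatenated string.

Answer: 6ZYVRK4HIIOV70QH62MH62M2

Derivation:
After 1 (seek(+0, CUR)): offset=0
After 2 (read(8)): returned '6ZYVRK4H', offset=8
After 3 (read(1)): returned 'I', offset=9
After 4 (tell()): offset=9
After 5 (read(7)): returned 'IOV70QH', offset=16
After 6 (read(8)): returned '62M', offset=19
After 7 (seek(15, SET)): offset=15
After 8 (read(8)): returned 'H62M', offset=19
After 9 (read(3)): returned '', offset=19
After 10 (tell()): offset=19
After 11 (seek(17, SET)): offset=17
After 12 (read(1)): returned '2', offset=18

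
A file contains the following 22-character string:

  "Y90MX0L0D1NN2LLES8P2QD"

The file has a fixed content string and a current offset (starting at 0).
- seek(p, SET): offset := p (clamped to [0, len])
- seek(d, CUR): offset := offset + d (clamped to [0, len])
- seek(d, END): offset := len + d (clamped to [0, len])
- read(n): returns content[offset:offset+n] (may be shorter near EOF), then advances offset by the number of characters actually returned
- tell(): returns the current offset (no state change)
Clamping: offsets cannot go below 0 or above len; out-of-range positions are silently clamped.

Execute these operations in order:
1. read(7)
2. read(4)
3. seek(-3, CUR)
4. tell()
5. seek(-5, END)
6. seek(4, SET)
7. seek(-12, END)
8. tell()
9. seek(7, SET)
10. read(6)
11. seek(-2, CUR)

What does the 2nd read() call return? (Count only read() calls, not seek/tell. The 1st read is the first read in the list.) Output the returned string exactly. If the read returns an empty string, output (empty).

After 1 (read(7)): returned 'Y90MX0L', offset=7
After 2 (read(4)): returned '0D1N', offset=11
After 3 (seek(-3, CUR)): offset=8
After 4 (tell()): offset=8
After 5 (seek(-5, END)): offset=17
After 6 (seek(4, SET)): offset=4
After 7 (seek(-12, END)): offset=10
After 8 (tell()): offset=10
After 9 (seek(7, SET)): offset=7
After 10 (read(6)): returned '0D1NN2', offset=13
After 11 (seek(-2, CUR)): offset=11

Answer: 0D1N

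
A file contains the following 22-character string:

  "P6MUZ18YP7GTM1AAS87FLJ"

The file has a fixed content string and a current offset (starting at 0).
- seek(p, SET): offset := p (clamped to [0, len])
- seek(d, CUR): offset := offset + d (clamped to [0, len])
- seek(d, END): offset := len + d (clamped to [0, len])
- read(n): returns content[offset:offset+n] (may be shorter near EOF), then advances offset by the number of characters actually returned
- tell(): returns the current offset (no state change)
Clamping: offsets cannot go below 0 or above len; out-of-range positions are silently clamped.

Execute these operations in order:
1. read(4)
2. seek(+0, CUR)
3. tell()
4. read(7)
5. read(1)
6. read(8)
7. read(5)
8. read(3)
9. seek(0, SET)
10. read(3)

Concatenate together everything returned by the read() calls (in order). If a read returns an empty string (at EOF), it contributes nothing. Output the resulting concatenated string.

After 1 (read(4)): returned 'P6MU', offset=4
After 2 (seek(+0, CUR)): offset=4
After 3 (tell()): offset=4
After 4 (read(7)): returned 'Z18YP7G', offset=11
After 5 (read(1)): returned 'T', offset=12
After 6 (read(8)): returned 'M1AAS87F', offset=20
After 7 (read(5)): returned 'LJ', offset=22
After 8 (read(3)): returned '', offset=22
After 9 (seek(0, SET)): offset=0
After 10 (read(3)): returned 'P6M', offset=3

Answer: P6MUZ18YP7GTM1AAS87FLJP6M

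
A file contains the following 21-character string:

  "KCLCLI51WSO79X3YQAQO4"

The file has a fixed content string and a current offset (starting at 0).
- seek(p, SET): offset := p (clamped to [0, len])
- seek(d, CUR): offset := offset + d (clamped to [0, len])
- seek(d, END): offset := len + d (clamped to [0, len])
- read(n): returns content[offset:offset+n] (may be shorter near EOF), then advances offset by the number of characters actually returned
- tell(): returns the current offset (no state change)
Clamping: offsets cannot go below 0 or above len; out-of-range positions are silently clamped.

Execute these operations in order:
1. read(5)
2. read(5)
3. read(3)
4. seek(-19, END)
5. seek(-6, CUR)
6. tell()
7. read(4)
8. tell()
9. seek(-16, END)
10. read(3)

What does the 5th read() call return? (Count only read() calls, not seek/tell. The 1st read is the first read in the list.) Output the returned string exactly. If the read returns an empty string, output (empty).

After 1 (read(5)): returned 'KCLCL', offset=5
After 2 (read(5)): returned 'I51WS', offset=10
After 3 (read(3)): returned 'O79', offset=13
After 4 (seek(-19, END)): offset=2
After 5 (seek(-6, CUR)): offset=0
After 6 (tell()): offset=0
After 7 (read(4)): returned 'KCLC', offset=4
After 8 (tell()): offset=4
After 9 (seek(-16, END)): offset=5
After 10 (read(3)): returned 'I51', offset=8

Answer: I51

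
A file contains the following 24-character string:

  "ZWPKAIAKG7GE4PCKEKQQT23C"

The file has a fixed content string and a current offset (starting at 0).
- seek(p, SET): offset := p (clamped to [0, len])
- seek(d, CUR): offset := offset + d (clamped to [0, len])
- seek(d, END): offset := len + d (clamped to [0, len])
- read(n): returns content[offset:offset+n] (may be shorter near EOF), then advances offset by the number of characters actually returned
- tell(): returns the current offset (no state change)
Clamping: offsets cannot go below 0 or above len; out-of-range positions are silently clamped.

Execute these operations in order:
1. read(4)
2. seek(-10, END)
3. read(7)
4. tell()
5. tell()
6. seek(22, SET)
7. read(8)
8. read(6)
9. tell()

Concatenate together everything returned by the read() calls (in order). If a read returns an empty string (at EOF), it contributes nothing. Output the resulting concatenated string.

After 1 (read(4)): returned 'ZWPK', offset=4
After 2 (seek(-10, END)): offset=14
After 3 (read(7)): returned 'CKEKQQT', offset=21
After 4 (tell()): offset=21
After 5 (tell()): offset=21
After 6 (seek(22, SET)): offset=22
After 7 (read(8)): returned '3C', offset=24
After 8 (read(6)): returned '', offset=24
After 9 (tell()): offset=24

Answer: ZWPKCKEKQQT3C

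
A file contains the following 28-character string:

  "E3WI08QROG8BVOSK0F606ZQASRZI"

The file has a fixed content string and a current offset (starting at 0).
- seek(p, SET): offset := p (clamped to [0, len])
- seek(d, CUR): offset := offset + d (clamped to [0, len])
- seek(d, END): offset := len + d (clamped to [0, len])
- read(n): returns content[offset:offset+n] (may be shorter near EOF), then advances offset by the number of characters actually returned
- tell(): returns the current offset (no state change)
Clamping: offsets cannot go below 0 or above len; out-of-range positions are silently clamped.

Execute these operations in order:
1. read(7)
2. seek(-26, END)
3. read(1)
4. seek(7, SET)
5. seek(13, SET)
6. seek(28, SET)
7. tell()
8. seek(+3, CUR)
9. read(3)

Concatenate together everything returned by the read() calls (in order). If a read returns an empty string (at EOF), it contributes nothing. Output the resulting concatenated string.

After 1 (read(7)): returned 'E3WI08Q', offset=7
After 2 (seek(-26, END)): offset=2
After 3 (read(1)): returned 'W', offset=3
After 4 (seek(7, SET)): offset=7
After 5 (seek(13, SET)): offset=13
After 6 (seek(28, SET)): offset=28
After 7 (tell()): offset=28
After 8 (seek(+3, CUR)): offset=28
After 9 (read(3)): returned '', offset=28

Answer: E3WI08QW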